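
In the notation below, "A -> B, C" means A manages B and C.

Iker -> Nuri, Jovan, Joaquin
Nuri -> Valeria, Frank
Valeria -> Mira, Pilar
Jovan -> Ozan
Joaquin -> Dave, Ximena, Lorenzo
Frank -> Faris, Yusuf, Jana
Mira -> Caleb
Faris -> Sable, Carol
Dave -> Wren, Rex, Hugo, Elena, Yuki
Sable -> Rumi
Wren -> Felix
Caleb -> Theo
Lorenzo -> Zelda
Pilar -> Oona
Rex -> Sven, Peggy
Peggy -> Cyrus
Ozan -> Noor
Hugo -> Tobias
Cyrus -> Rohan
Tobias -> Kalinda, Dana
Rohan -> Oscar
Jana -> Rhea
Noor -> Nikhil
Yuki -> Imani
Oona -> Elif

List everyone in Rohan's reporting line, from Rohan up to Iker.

Rohan -> Cyrus -> Peggy -> Rex -> Dave -> Joaquin -> Iker

Rohan reports to Cyrus. Cyrus reports to Peggy. Peggy reports to Rex. Rex reports to Dave. Dave reports to Joaquin. Joaquin reports to Iker. Iker is at the top.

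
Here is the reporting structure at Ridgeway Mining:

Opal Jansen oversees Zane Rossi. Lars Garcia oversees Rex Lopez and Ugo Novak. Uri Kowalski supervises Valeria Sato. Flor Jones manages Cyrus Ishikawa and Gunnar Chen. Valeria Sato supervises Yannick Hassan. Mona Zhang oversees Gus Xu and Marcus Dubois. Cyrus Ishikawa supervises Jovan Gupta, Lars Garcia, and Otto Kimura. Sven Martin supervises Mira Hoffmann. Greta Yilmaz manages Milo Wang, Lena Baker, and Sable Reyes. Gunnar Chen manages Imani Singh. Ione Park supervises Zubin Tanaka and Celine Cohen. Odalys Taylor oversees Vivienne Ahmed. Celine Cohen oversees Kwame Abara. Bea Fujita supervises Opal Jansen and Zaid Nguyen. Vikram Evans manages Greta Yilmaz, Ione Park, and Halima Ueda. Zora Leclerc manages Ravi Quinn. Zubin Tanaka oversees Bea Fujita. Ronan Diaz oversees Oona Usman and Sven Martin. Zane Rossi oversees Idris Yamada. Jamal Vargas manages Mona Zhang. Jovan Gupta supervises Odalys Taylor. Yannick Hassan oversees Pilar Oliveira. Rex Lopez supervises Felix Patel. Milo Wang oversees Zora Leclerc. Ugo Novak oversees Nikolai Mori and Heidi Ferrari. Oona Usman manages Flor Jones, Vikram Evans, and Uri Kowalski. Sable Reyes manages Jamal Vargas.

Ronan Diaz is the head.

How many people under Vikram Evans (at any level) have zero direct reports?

The people in Vikram Evans's organization with no one reporting to them are Halima Ueda, Kwame Abara, Zaid Nguyen, Idris Yamada, Lena Baker, Ravi Quinn, Marcus Dubois, Gus Xu. That is 8.

8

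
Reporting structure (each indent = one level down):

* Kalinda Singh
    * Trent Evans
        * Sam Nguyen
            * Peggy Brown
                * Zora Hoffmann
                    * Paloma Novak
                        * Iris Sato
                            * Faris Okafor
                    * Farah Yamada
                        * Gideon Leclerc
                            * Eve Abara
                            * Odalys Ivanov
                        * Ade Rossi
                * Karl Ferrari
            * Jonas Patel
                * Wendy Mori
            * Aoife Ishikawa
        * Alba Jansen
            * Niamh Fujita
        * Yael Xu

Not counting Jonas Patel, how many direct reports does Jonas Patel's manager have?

Jonas Patel reports to Sam Nguyen. Sam Nguyen's other direct reports are Peggy Brown, Aoife Ishikawa — 2 peers.

2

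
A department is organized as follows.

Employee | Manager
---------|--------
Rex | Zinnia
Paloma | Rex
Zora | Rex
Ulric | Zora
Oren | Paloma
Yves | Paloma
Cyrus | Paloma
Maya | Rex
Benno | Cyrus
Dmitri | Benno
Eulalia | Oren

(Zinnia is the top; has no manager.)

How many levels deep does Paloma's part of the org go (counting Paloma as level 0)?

3

The longest chain under Paloma runs Paloma → Cyrus → Benno → Dmitri, which is 3 levels below Paloma.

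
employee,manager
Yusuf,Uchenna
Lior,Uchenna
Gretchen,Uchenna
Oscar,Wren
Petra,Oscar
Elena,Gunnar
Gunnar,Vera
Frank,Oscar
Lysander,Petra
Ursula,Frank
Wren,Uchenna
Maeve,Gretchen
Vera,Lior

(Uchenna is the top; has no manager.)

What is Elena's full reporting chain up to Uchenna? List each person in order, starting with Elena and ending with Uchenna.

Elena reports to Gunnar. Gunnar reports to Vera. Vera reports to Lior. Lior reports to Uchenna. Uchenna is at the top.

Elena -> Gunnar -> Vera -> Lior -> Uchenna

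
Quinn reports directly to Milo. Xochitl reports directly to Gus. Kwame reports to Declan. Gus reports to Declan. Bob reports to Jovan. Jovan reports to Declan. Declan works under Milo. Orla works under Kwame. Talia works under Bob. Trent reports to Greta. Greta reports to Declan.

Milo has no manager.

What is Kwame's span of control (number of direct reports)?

1

Kwame directly manages Orla. That is 1 direct report.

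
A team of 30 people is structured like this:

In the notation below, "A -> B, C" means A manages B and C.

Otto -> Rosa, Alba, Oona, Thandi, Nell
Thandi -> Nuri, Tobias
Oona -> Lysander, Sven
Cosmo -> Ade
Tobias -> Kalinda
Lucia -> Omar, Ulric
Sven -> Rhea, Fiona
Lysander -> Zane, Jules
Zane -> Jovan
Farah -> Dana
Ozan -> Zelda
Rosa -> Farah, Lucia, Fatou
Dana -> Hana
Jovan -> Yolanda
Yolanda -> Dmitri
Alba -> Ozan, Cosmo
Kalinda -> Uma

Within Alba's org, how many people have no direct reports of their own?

2

The people in Alba's organization with no one reporting to them are Ade, Zelda. That is 2.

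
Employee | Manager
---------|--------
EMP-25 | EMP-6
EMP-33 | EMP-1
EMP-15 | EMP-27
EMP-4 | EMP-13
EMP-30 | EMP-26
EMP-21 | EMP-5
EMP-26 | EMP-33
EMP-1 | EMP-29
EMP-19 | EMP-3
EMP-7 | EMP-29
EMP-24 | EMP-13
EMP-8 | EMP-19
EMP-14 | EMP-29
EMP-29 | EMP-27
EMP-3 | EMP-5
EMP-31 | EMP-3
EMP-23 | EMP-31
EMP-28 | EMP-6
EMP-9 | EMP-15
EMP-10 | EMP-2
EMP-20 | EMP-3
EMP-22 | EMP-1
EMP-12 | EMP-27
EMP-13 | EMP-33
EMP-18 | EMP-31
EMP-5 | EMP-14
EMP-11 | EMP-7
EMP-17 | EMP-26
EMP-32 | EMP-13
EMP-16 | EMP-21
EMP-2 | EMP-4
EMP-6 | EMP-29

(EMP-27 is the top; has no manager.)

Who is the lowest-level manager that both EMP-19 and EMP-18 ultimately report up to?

EMP-3

EMP-19's chain of managers is EMP-3, EMP-5, EMP-14, EMP-29, EMP-27. EMP-18's chain of managers is EMP-31, EMP-3, EMP-5, EMP-14, EMP-29, EMP-27. The first manager that appears in both chains is EMP-3.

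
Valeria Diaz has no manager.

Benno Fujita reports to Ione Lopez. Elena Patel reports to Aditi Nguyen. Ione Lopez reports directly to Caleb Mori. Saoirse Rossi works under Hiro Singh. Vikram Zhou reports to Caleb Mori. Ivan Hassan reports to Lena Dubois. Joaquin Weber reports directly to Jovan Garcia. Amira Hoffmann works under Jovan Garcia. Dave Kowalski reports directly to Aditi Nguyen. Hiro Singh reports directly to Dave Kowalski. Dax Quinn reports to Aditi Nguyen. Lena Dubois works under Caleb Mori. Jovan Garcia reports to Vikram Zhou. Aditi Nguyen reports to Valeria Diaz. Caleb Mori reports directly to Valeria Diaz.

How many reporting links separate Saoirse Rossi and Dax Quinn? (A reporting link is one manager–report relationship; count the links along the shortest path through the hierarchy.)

4

Saoirse Rossi is 3 levels below Aditi Nguyen, and Dax Quinn is 1 level below Aditi Nguyen (their lowest common manager). The shortest path runs up from Saoirse Rossi to Aditi Nguyen and back down to Dax Quinn: 3 + 1 = 4 links.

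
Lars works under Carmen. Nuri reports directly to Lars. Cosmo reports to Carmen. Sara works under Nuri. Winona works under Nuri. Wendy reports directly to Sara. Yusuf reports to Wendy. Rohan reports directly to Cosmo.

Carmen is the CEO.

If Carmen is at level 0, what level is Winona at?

Chain from Winona up to Carmen: Winona → Nuri → Lars → Carmen. That is 3 steps up, so Winona is 3 levels below Carmen.

3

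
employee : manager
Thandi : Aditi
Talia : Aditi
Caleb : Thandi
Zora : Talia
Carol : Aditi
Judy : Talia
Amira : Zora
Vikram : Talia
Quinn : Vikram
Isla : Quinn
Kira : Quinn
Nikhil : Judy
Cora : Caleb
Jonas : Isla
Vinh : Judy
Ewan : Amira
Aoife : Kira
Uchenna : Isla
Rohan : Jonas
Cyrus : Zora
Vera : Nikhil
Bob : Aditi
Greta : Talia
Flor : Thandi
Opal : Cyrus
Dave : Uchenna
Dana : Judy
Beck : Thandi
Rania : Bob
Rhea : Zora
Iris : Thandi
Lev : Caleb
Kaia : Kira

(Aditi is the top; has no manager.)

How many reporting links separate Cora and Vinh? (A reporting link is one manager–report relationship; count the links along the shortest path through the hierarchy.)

6

Cora is 3 levels below Aditi, and Vinh is 3 levels below Aditi (their lowest common manager). The shortest path runs up from Cora to Aditi and back down to Vinh: 3 + 3 = 6 links.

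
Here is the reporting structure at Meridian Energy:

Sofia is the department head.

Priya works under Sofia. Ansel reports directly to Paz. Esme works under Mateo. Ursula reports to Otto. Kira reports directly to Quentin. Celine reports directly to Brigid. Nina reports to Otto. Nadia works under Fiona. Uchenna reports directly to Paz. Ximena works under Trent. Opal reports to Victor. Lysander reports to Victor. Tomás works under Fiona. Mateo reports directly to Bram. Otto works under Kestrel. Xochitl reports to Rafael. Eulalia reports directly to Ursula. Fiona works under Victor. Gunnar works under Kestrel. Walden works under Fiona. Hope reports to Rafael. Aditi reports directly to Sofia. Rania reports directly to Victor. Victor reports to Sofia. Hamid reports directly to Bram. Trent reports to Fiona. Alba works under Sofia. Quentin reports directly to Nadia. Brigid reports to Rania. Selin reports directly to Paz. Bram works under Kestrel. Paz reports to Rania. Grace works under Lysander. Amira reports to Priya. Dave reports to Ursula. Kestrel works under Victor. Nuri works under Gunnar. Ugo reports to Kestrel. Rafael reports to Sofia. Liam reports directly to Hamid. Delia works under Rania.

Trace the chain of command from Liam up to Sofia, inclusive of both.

Liam reports to Hamid. Hamid reports to Bram. Bram reports to Kestrel. Kestrel reports to Victor. Victor reports to Sofia. Sofia is at the top.

Liam -> Hamid -> Bram -> Kestrel -> Victor -> Sofia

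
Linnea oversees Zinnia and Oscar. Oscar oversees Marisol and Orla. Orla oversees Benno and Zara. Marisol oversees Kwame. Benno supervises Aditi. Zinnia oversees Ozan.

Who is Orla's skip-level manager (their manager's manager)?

Linnea

Orla reports to Oscar, and Oscar reports to Linnea. So Orla's skip-level manager is Linnea.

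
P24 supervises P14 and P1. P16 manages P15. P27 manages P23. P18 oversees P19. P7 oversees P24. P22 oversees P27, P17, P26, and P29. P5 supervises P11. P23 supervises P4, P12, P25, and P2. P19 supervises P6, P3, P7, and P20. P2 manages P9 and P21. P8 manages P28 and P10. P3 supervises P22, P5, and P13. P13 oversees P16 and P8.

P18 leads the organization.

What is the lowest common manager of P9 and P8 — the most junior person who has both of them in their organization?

P9's chain of managers is P2, P23, P27, P22, P3, P19, P18. P8's chain of managers is P13, P3, P19, P18. The first manager that appears in both chains is P3.

P3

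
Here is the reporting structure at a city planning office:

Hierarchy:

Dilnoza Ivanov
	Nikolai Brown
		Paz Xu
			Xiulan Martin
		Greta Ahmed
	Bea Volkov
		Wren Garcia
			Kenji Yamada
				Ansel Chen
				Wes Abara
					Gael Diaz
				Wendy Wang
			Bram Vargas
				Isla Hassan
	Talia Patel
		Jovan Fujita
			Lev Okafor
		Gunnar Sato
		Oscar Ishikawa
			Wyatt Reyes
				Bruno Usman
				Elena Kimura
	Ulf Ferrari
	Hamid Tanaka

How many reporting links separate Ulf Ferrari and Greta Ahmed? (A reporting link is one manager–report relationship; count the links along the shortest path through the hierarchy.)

3

Ulf Ferrari is 1 level below Dilnoza Ivanov, and Greta Ahmed is 2 levels below Dilnoza Ivanov (their lowest common manager). The shortest path runs up from Ulf Ferrari to Dilnoza Ivanov and back down to Greta Ahmed: 1 + 2 = 3 links.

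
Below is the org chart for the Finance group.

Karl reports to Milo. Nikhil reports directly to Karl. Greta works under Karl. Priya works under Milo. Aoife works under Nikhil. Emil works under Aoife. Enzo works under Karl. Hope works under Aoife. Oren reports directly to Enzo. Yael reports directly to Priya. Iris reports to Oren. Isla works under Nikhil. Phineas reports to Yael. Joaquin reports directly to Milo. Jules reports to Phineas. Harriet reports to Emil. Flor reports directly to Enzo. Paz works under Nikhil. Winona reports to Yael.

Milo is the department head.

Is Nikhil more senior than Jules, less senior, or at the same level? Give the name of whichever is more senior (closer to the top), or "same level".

Nikhil is 2 levels below Milo; Jules is 4. Nikhil is higher.

Nikhil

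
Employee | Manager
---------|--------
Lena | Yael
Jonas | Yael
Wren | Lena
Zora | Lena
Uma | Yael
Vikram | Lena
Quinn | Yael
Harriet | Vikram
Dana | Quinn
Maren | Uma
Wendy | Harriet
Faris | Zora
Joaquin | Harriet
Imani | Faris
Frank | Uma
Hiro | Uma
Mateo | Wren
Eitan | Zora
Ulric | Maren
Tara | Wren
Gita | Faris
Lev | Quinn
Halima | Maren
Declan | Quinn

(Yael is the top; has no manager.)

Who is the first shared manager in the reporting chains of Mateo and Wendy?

Lena

Mateo's chain of managers is Wren, Lena, Yael. Wendy's chain of managers is Harriet, Vikram, Lena, Yael. The first manager that appears in both chains is Lena.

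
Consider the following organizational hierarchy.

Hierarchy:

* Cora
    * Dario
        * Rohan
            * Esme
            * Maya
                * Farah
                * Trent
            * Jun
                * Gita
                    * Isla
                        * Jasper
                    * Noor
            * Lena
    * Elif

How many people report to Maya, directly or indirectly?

2

Maya directly manages Farah, Trent. Farah has no reports. Trent has no reports. So Maya's organization is 2 direct reports plus everyone under them: 1 + 1 = 2.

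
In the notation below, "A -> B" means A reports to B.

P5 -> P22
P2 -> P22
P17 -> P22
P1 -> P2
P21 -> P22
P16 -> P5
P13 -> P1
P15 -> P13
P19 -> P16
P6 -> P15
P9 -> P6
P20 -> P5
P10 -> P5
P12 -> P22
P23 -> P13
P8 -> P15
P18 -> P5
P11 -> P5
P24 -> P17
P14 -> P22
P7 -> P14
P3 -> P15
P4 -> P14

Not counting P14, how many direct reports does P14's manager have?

5

P14 reports to P22. P22's other direct reports are P5, P2, P17, P21, P12 — 5 peers.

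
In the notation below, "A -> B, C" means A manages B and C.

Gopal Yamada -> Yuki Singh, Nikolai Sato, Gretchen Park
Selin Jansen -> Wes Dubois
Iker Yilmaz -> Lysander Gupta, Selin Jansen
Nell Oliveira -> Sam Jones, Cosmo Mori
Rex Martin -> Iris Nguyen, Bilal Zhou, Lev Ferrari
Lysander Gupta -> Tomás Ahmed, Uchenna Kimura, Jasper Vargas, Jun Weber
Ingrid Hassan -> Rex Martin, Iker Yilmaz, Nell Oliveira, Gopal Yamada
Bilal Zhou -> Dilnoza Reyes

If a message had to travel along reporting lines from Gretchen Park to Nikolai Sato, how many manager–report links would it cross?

Gretchen Park is 1 level below Gopal Yamada, and Nikolai Sato is 1 level below Gopal Yamada (their lowest common manager). The shortest path runs up from Gretchen Park to Gopal Yamada and back down to Nikolai Sato: 1 + 1 = 2 links.

2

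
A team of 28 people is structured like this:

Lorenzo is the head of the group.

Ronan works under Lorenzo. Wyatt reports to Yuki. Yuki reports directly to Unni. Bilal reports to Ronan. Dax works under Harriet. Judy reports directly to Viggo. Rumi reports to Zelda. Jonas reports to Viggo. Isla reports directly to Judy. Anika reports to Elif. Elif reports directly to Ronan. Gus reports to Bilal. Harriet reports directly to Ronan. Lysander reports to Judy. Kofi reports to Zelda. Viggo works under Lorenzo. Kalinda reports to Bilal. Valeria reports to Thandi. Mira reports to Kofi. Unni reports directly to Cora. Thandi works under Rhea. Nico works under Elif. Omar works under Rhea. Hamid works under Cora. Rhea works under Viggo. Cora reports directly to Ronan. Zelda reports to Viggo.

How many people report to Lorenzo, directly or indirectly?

27

Lorenzo directly manages Ronan, Viggo. Under Ronan: Bilal, Gus, Kalinda, Harriet, Dax, Elif, Nico, Anika, Cora, Hamid, Unni, Yuki, Wyatt (13). Under Viggo: Jonas, Judy, Isla, Lysander, Zelda, Rumi, Kofi, Mira, Rhea, Thandi, Valeria, Omar (12). So Lorenzo's organization is 2 direct reports plus everyone under them: 14 + 13 = 27.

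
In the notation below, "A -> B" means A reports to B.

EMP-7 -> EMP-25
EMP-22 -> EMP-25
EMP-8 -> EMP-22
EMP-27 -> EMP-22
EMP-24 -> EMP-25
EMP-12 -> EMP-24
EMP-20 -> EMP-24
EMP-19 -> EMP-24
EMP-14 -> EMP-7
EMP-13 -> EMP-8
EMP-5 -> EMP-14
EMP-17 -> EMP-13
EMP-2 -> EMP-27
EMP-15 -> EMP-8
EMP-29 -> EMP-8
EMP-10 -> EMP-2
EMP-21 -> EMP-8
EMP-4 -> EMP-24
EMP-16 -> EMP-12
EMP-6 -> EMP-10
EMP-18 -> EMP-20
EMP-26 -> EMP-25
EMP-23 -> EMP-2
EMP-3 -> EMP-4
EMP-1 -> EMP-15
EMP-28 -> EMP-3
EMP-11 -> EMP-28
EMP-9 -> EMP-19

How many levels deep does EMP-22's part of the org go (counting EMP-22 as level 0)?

4

The longest chain under EMP-22 runs EMP-22 → EMP-27 → EMP-2 → EMP-10 → EMP-6, which is 4 levels below EMP-22.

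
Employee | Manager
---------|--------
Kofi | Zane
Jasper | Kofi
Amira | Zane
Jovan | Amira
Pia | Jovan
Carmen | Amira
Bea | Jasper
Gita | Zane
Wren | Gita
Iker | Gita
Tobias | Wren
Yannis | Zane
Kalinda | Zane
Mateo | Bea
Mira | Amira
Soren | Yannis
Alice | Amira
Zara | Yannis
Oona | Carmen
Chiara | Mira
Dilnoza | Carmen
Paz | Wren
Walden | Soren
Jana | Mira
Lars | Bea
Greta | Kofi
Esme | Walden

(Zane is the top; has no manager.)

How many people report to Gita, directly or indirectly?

Gita directly manages Wren, Iker. Under Wren: Paz, Tobias (2). Iker has no reports. So Gita's organization is 2 direct reports plus everyone under them: 3 + 1 = 4.

4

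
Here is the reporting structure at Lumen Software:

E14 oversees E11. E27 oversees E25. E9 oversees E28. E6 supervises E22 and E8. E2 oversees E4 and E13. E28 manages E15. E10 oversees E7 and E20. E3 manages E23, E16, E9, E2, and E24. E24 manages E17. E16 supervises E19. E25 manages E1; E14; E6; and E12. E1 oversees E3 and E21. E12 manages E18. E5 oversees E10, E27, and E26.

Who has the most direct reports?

E3

Direct-report counts: E5 has 3; E27 has 1; E25 has 4; E12 has 1; E6 has 2; E14 has 1; E1 has 2; E3 has 5; E24 has 1; E2 has 2; E9 has 1; E28 has 1; E16 has 1; E10 has 2. The largest is 5, held by E3.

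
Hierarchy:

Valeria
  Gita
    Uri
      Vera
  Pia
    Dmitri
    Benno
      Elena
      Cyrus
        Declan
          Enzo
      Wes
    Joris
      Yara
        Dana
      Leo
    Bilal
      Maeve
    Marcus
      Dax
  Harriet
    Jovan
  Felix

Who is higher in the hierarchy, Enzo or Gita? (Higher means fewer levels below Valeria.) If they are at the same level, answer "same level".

Enzo is 5 levels below Valeria; Gita is 1. Gita is higher.

Gita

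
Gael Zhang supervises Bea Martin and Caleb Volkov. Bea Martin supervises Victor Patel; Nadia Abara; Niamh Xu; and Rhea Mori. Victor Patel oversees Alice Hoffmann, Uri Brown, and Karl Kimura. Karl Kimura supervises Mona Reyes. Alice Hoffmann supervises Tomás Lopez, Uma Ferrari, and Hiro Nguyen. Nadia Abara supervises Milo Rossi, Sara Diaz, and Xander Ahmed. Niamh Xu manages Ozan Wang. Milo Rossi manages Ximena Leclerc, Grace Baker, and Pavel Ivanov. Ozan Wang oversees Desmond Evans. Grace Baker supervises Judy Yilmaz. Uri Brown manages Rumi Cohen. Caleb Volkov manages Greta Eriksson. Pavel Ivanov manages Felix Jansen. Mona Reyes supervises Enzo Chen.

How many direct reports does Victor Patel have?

Victor Patel directly manages Karl Kimura, Alice Hoffmann, Uri Brown. That is 3 direct reports.

3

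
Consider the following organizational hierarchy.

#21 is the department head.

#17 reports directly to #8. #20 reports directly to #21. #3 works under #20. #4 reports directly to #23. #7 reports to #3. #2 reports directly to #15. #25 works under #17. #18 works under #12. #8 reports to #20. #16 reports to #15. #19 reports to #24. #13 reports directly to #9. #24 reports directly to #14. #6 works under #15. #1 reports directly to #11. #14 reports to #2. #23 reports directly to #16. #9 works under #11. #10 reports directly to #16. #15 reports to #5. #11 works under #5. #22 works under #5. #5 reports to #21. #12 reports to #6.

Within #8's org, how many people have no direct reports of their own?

1

The only person in #8's organization with no one reporting to them is #25. That is 1.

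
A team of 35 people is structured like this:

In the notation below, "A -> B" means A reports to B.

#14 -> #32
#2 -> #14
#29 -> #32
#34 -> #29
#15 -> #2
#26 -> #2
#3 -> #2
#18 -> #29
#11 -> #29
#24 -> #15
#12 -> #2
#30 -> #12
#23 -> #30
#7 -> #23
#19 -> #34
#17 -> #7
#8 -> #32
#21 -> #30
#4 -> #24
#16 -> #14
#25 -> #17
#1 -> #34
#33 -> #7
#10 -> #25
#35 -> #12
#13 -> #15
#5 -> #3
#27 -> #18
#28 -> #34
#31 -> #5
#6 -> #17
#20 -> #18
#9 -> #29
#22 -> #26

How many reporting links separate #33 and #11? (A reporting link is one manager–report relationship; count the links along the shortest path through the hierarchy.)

9

#33 is 7 levels below #32, and #11 is 2 levels below #32 (their lowest common manager). The shortest path runs up from #33 to #32 and back down to #11: 7 + 2 = 9 links.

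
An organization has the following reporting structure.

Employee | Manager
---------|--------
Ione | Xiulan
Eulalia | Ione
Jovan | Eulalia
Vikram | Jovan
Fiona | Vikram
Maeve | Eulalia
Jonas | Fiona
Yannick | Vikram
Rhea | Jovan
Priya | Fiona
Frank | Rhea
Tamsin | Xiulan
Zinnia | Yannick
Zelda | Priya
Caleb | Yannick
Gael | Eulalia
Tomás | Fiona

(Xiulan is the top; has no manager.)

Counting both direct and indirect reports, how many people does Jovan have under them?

11

Jovan directly manages Vikram, Rhea. Under Vikram: Yannick, Caleb, Zinnia, Fiona, Tomás, Priya, Zelda, Jonas (8). Under Rhea: Frank (1). So Jovan's organization is 2 direct reports plus everyone under them: 9 + 2 = 11.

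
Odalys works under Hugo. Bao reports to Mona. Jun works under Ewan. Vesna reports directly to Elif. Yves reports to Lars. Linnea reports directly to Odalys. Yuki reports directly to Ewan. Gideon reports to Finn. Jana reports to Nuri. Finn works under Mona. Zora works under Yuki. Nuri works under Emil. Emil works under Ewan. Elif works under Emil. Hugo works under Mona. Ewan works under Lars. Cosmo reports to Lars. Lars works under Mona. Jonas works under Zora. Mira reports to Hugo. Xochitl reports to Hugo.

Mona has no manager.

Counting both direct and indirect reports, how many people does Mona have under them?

Mona directly manages Lars, Hugo, Bao, Finn. Under Lars: Yves, Cosmo, Ewan, Jun, Emil, Nuri, Jana, Elif, Vesna, Yuki, Zora, Jonas (12). Under Hugo: Mira, Odalys, Linnea, Xochitl (4). Bao has no reports. Under Finn: Gideon (1). So Mona's organization is 4 direct reports plus everyone under them: 13 + 5 + 1 + 2 = 21.

21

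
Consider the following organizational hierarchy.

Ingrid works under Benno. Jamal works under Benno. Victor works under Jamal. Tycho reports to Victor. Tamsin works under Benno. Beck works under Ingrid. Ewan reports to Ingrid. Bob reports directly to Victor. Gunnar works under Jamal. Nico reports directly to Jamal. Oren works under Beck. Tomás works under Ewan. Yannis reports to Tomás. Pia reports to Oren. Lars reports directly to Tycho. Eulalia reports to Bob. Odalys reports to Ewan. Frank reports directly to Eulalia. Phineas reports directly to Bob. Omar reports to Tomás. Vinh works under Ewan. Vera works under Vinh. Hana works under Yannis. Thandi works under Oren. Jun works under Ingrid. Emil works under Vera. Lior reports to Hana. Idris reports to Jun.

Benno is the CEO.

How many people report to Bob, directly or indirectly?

Bob directly manages Eulalia, Phineas. Under Eulalia: Frank (1). Phineas has no reports. So Bob's organization is 2 direct reports plus everyone under them: 2 + 1 = 3.

3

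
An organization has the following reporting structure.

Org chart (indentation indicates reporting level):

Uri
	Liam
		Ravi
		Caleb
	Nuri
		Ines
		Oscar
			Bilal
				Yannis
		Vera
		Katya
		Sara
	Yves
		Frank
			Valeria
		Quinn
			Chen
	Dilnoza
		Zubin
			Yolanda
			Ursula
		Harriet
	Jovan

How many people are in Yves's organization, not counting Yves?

4

Yves directly manages Frank, Quinn. Under Frank: Valeria (1). Under Quinn: Chen (1). So Yves's organization is 2 direct reports plus everyone under them: 2 + 2 = 4.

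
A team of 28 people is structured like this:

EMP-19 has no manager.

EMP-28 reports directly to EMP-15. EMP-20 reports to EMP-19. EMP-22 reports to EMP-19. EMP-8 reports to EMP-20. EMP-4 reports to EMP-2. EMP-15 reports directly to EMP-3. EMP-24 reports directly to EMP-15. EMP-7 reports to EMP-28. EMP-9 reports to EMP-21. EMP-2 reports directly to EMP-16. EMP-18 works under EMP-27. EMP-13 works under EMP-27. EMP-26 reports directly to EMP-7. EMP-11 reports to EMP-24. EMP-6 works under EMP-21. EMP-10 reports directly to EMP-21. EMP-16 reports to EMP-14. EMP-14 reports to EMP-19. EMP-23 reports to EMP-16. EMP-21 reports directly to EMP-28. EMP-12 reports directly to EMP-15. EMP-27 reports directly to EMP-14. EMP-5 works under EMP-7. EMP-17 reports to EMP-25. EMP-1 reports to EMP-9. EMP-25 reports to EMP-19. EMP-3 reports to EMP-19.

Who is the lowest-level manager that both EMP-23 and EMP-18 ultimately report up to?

EMP-23's chain of managers is EMP-16, EMP-14, EMP-19. EMP-18's chain of managers is EMP-27, EMP-14, EMP-19. The first manager that appears in both chains is EMP-14.

EMP-14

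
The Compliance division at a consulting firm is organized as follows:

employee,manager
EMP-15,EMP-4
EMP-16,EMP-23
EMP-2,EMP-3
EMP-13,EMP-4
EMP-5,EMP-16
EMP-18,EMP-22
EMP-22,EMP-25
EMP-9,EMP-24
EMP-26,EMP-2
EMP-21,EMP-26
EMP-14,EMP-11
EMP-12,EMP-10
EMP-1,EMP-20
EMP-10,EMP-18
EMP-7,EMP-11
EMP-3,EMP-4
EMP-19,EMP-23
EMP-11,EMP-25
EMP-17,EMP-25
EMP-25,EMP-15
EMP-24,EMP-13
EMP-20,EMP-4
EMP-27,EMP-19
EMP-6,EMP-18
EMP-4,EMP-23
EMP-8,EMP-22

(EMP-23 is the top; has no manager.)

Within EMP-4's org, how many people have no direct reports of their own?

The people in EMP-4's organization with no one reporting to them are EMP-1, EMP-9, EMP-21, EMP-17, EMP-8, EMP-12, EMP-6, EMP-14, EMP-7. That is 9.

9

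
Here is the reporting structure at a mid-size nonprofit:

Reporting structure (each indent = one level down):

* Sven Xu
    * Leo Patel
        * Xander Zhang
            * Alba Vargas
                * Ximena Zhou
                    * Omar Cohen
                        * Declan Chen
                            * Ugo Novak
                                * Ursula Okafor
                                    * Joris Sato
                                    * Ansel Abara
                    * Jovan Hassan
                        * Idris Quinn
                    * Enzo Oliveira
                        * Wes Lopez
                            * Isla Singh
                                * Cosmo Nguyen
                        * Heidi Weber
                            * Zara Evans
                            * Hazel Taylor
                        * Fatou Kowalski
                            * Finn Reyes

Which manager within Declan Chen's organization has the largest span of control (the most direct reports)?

Ursula Okafor

Direct-report counts within Declan Chen's organization: Declan Chen has 1; Ugo Novak has 1; Ursula Okafor has 2. The largest is 2, held by Ursula Okafor.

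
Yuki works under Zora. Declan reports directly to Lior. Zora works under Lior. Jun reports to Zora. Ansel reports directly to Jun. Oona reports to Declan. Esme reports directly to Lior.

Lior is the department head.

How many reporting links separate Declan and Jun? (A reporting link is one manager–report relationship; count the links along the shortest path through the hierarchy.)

Declan is 1 level below Lior, and Jun is 2 levels below Lior (their lowest common manager). The shortest path runs up from Declan to Lior and back down to Jun: 1 + 2 = 3 links.

3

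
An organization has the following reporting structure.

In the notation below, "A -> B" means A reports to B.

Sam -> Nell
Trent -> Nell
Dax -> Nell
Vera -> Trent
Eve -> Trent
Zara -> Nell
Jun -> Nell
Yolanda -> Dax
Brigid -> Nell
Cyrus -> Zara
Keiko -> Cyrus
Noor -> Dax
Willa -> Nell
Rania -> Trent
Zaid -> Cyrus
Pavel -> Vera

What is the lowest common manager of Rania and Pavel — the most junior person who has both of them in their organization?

Rania's chain of managers is Trent, Nell. Pavel's chain of managers is Vera, Trent, Nell. The first manager that appears in both chains is Trent.

Trent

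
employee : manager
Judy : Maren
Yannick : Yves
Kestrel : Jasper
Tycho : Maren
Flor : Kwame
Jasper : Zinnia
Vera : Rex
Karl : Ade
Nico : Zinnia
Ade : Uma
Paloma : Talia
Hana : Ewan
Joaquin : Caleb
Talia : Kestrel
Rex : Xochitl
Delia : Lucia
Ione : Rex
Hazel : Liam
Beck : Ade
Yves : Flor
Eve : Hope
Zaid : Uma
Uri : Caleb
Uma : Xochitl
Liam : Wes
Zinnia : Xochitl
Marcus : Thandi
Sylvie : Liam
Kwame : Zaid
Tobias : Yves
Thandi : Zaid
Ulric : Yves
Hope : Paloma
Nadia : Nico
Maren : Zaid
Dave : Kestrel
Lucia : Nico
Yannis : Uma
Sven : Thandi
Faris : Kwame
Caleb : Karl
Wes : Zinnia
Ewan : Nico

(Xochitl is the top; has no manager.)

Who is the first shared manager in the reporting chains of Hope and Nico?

Hope's chain of managers is Paloma, Talia, Kestrel, Jasper, Zinnia, Xochitl. Nico's chain of managers is Zinnia, Xochitl. The first manager that appears in both chains is Zinnia.

Zinnia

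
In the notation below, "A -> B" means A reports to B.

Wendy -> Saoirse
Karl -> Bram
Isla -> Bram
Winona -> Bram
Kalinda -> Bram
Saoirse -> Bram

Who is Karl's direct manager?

Bram

Karl reports directly to Bram.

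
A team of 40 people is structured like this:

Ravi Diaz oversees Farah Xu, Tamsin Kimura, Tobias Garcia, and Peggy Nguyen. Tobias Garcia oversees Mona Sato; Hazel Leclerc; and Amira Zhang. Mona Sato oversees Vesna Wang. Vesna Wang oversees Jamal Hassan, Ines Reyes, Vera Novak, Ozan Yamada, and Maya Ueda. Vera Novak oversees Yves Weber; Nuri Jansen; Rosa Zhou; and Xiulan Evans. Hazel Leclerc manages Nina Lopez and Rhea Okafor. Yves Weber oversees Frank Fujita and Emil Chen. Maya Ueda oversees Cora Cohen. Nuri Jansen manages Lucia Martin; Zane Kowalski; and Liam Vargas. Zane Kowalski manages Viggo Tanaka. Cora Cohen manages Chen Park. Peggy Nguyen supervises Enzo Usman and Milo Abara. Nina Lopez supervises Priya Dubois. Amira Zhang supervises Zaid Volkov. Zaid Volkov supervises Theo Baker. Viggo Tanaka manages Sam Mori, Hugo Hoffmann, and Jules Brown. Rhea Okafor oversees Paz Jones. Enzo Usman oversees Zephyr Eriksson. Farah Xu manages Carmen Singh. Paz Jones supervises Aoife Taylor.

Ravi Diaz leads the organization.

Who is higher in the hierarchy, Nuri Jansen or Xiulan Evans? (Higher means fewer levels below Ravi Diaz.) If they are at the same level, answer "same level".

Both Nuri Jansen and Xiulan Evans are 5 levels below Ravi Diaz.

same level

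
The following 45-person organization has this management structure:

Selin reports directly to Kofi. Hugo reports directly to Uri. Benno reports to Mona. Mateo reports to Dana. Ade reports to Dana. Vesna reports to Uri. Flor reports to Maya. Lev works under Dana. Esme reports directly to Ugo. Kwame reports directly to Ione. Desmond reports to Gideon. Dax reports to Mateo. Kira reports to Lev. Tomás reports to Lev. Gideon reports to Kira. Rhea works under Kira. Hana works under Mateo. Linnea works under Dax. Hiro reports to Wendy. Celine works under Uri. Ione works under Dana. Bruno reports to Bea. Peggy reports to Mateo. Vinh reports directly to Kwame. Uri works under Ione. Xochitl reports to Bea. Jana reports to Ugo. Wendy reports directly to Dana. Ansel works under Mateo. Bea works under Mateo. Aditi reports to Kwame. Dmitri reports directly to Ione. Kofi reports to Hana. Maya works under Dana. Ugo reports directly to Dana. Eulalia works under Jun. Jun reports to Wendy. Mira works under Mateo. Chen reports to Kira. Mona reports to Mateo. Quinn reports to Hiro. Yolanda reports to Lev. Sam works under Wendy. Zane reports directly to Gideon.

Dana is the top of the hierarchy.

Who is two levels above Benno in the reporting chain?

Mateo

Benno reports to Mona, and Mona reports to Mateo. So Benno's skip-level manager is Mateo.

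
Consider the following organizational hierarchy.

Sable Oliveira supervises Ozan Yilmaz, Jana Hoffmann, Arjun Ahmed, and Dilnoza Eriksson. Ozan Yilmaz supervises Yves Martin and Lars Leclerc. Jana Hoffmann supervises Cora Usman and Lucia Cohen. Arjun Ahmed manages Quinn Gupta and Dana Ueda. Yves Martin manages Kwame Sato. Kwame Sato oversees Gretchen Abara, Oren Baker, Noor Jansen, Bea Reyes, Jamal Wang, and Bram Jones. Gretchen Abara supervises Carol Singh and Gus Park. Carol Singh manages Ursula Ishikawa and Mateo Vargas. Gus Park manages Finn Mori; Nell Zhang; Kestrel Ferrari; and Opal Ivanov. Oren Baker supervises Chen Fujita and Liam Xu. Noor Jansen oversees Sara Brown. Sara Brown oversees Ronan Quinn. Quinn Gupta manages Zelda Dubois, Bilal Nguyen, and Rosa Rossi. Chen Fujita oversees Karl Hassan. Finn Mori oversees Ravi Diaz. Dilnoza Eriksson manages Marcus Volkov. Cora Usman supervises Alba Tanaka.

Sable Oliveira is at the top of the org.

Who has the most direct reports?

Direct-report counts: Sable Oliveira has 4; Dilnoza Eriksson has 1; Arjun Ahmed has 2; Quinn Gupta has 3; Jana Hoffmann has 2; Cora Usman has 1; Ozan Yilmaz has 2; Yves Martin has 1; Kwame Sato has 6; Noor Jansen has 1; Sara Brown has 1; Oren Baker has 2; Chen Fujita has 1; Gretchen Abara has 2; Gus Park has 4; Finn Mori has 1; Carol Singh has 2. The largest is 6, held by Kwame Sato.

Kwame Sato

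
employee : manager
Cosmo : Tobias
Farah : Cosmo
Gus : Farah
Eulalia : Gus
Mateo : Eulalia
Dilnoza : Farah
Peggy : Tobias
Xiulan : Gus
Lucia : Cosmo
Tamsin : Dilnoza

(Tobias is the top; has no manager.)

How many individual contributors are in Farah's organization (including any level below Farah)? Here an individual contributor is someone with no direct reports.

The people in Farah's organization with no one reporting to them are Tamsin, Xiulan, Mateo. That is 3.

3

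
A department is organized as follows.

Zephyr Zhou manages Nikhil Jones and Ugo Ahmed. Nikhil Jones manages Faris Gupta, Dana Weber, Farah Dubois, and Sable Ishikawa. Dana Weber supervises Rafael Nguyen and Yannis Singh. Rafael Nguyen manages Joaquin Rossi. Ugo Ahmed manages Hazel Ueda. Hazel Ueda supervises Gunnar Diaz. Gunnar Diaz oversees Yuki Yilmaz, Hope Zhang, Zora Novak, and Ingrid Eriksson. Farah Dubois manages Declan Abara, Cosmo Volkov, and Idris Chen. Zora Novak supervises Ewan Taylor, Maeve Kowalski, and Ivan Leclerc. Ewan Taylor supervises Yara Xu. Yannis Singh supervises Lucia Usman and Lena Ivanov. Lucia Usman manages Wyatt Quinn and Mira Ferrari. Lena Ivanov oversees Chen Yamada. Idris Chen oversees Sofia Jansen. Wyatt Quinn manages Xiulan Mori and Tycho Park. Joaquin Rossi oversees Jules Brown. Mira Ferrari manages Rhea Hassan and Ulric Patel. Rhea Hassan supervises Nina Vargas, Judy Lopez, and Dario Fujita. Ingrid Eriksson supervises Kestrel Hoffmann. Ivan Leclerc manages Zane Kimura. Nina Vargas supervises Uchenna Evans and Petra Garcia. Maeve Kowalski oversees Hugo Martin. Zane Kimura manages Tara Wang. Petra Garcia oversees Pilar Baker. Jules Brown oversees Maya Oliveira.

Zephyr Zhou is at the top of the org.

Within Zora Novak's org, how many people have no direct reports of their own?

3

The people in Zora Novak's organization with no one reporting to them are Hugo Martin, Tara Wang, Yara Xu. That is 3.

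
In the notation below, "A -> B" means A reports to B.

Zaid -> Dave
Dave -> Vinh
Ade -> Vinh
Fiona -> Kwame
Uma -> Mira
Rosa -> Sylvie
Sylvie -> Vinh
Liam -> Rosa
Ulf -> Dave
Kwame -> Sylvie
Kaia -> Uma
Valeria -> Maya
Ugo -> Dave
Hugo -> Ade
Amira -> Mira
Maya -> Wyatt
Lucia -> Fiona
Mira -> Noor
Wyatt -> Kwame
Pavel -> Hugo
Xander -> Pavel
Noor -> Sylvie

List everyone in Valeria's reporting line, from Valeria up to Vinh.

Valeria -> Maya -> Wyatt -> Kwame -> Sylvie -> Vinh

Valeria reports to Maya. Maya reports to Wyatt. Wyatt reports to Kwame. Kwame reports to Sylvie. Sylvie reports to Vinh. Vinh is at the top.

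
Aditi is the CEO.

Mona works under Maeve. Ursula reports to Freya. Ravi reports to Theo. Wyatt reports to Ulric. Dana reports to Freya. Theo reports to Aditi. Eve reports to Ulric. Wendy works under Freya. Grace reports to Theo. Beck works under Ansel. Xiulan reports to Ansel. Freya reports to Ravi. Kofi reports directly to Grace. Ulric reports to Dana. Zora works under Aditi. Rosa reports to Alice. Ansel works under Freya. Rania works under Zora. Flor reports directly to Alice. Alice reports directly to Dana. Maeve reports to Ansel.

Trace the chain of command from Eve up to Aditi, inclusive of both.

Eve -> Ulric -> Dana -> Freya -> Ravi -> Theo -> Aditi

Eve reports to Ulric. Ulric reports to Dana. Dana reports to Freya. Freya reports to Ravi. Ravi reports to Theo. Theo reports to Aditi. Aditi is at the top.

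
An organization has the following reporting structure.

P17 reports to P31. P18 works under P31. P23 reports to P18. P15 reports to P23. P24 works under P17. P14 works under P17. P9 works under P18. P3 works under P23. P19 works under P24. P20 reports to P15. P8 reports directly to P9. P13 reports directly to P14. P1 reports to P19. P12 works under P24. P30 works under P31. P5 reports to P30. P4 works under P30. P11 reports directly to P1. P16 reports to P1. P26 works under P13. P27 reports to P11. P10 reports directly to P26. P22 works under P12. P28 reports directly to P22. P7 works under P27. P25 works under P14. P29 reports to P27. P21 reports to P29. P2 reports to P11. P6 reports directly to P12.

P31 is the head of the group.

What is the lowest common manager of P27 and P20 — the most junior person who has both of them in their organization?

P27's chain of managers is P11, P1, P19, P24, P17, P31. P20's chain of managers is P15, P23, P18, P31. The first manager that appears in both chains is P31.

P31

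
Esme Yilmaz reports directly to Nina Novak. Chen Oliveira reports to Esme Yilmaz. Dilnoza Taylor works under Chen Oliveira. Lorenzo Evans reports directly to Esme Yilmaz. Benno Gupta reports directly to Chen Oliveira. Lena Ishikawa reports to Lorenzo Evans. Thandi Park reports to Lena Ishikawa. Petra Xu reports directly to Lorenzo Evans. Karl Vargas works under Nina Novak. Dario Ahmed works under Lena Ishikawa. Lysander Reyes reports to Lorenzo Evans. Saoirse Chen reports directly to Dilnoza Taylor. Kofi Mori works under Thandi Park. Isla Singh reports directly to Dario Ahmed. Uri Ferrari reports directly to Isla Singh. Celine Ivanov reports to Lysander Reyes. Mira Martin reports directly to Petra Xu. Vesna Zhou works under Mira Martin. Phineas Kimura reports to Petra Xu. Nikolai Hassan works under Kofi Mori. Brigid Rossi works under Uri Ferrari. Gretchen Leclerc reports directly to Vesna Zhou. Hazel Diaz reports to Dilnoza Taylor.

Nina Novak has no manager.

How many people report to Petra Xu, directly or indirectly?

Petra Xu directly manages Mira Martin, Phineas Kimura. Under Mira Martin: Vesna Zhou, Gretchen Leclerc (2). Phineas Kimura has no reports. So Petra Xu's organization is 2 direct reports plus everyone under them: 3 + 1 = 4.

4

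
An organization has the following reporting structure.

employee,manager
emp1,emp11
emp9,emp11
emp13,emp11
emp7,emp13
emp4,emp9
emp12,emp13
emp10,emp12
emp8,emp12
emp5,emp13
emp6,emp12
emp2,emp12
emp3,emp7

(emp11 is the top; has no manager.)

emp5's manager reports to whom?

emp11

emp5 reports to emp13, and emp13 reports to emp11. So emp5's skip-level manager is emp11.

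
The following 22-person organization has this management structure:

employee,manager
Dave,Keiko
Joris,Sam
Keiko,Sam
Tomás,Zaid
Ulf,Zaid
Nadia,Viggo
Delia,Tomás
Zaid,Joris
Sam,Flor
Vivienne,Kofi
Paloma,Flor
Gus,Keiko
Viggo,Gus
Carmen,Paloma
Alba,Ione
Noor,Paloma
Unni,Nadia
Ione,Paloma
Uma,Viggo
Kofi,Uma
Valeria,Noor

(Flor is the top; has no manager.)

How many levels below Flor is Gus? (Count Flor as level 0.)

3

Chain from Gus up to Flor: Gus → Keiko → Sam → Flor. That is 3 steps up, so Gus is 3 levels below Flor.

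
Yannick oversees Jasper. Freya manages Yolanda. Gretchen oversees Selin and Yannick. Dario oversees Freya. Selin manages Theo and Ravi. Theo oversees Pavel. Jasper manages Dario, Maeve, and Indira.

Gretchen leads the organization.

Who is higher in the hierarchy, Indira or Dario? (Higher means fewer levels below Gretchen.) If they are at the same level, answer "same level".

Both Indira and Dario are 3 levels below Gretchen.

same level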